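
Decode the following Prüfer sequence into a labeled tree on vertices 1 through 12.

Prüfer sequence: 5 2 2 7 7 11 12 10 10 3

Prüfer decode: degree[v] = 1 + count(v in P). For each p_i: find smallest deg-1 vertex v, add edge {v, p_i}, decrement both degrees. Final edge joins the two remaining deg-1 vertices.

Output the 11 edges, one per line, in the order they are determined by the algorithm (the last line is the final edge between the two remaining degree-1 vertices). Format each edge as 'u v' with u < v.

Answer: 1 5
2 4
2 5
2 7
6 7
7 11
8 12
9 10
10 11
3 10
3 12

Derivation:
Initial degrees: {1:1, 2:3, 3:2, 4:1, 5:2, 6:1, 7:3, 8:1, 9:1, 10:3, 11:2, 12:2}
Step 1: smallest deg-1 vertex = 1, p_1 = 5. Add edge {1,5}. Now deg[1]=0, deg[5]=1.
Step 2: smallest deg-1 vertex = 4, p_2 = 2. Add edge {2,4}. Now deg[4]=0, deg[2]=2.
Step 3: smallest deg-1 vertex = 5, p_3 = 2. Add edge {2,5}. Now deg[5]=0, deg[2]=1.
Step 4: smallest deg-1 vertex = 2, p_4 = 7. Add edge {2,7}. Now deg[2]=0, deg[7]=2.
Step 5: smallest deg-1 vertex = 6, p_5 = 7. Add edge {6,7}. Now deg[6]=0, deg[7]=1.
Step 6: smallest deg-1 vertex = 7, p_6 = 11. Add edge {7,11}. Now deg[7]=0, deg[11]=1.
Step 7: smallest deg-1 vertex = 8, p_7 = 12. Add edge {8,12}. Now deg[8]=0, deg[12]=1.
Step 8: smallest deg-1 vertex = 9, p_8 = 10. Add edge {9,10}. Now deg[9]=0, deg[10]=2.
Step 9: smallest deg-1 vertex = 11, p_9 = 10. Add edge {10,11}. Now deg[11]=0, deg[10]=1.
Step 10: smallest deg-1 vertex = 10, p_10 = 3. Add edge {3,10}. Now deg[10]=0, deg[3]=1.
Final: two remaining deg-1 vertices are 3, 12. Add edge {3,12}.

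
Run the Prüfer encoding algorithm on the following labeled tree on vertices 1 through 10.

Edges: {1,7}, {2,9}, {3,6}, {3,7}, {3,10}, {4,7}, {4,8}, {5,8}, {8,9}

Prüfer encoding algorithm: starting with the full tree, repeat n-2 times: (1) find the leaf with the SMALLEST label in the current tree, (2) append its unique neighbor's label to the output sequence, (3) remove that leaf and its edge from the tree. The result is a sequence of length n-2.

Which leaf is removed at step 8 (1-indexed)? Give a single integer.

Answer: 7

Derivation:
Step 1: current leaves = {1,2,5,6,10}. Remove leaf 1 (neighbor: 7).
Step 2: current leaves = {2,5,6,10}. Remove leaf 2 (neighbor: 9).
Step 3: current leaves = {5,6,9,10}. Remove leaf 5 (neighbor: 8).
Step 4: current leaves = {6,9,10}. Remove leaf 6 (neighbor: 3).
Step 5: current leaves = {9,10}. Remove leaf 9 (neighbor: 8).
Step 6: current leaves = {8,10}. Remove leaf 8 (neighbor: 4).
Step 7: current leaves = {4,10}. Remove leaf 4 (neighbor: 7).
Step 8: current leaves = {7,10}. Remove leaf 7 (neighbor: 3).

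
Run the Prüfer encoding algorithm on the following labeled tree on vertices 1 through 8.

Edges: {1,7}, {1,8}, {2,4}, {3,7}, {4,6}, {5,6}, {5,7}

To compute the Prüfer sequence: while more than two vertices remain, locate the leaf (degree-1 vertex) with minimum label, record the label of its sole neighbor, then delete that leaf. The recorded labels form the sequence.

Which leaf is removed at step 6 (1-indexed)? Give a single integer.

Answer: 7

Derivation:
Step 1: current leaves = {2,3,8}. Remove leaf 2 (neighbor: 4).
Step 2: current leaves = {3,4,8}. Remove leaf 3 (neighbor: 7).
Step 3: current leaves = {4,8}. Remove leaf 4 (neighbor: 6).
Step 4: current leaves = {6,8}. Remove leaf 6 (neighbor: 5).
Step 5: current leaves = {5,8}. Remove leaf 5 (neighbor: 7).
Step 6: current leaves = {7,8}. Remove leaf 7 (neighbor: 1).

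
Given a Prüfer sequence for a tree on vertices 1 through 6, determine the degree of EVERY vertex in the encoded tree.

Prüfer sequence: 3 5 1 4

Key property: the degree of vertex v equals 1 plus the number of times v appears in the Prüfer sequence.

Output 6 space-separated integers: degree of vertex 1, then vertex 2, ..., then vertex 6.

p_1 = 3: count[3] becomes 1
p_2 = 5: count[5] becomes 1
p_3 = 1: count[1] becomes 1
p_4 = 4: count[4] becomes 1
Degrees (1 + count): deg[1]=1+1=2, deg[2]=1+0=1, deg[3]=1+1=2, deg[4]=1+1=2, deg[5]=1+1=2, deg[6]=1+0=1

Answer: 2 1 2 2 2 1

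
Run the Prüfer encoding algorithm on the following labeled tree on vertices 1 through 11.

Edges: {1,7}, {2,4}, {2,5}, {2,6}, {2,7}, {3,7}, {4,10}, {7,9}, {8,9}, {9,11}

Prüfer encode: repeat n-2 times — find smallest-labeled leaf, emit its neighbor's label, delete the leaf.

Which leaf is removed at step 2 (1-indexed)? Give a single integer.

Answer: 3

Derivation:
Step 1: current leaves = {1,3,5,6,8,10,11}. Remove leaf 1 (neighbor: 7).
Step 2: current leaves = {3,5,6,8,10,11}. Remove leaf 3 (neighbor: 7).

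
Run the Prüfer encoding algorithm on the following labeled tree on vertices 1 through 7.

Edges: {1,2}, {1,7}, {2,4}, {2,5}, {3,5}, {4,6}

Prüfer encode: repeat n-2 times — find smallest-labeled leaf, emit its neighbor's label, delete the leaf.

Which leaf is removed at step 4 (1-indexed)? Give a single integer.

Answer: 4

Derivation:
Step 1: current leaves = {3,6,7}. Remove leaf 3 (neighbor: 5).
Step 2: current leaves = {5,6,7}. Remove leaf 5 (neighbor: 2).
Step 3: current leaves = {6,7}. Remove leaf 6 (neighbor: 4).
Step 4: current leaves = {4,7}. Remove leaf 4 (neighbor: 2).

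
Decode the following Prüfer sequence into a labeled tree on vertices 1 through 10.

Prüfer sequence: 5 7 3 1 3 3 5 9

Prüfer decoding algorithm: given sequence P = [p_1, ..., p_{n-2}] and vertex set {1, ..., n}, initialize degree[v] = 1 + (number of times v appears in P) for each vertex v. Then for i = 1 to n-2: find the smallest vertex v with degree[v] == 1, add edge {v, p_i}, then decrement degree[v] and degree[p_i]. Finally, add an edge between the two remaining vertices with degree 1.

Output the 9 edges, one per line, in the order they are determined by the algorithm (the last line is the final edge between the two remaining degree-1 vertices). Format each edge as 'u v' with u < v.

Initial degrees: {1:2, 2:1, 3:4, 4:1, 5:3, 6:1, 7:2, 8:1, 9:2, 10:1}
Step 1: smallest deg-1 vertex = 2, p_1 = 5. Add edge {2,5}. Now deg[2]=0, deg[5]=2.
Step 2: smallest deg-1 vertex = 4, p_2 = 7. Add edge {4,7}. Now deg[4]=0, deg[7]=1.
Step 3: smallest deg-1 vertex = 6, p_3 = 3. Add edge {3,6}. Now deg[6]=0, deg[3]=3.
Step 4: smallest deg-1 vertex = 7, p_4 = 1. Add edge {1,7}. Now deg[7]=0, deg[1]=1.
Step 5: smallest deg-1 vertex = 1, p_5 = 3. Add edge {1,3}. Now deg[1]=0, deg[3]=2.
Step 6: smallest deg-1 vertex = 8, p_6 = 3. Add edge {3,8}. Now deg[8]=0, deg[3]=1.
Step 7: smallest deg-1 vertex = 3, p_7 = 5. Add edge {3,5}. Now deg[3]=0, deg[5]=1.
Step 8: smallest deg-1 vertex = 5, p_8 = 9. Add edge {5,9}. Now deg[5]=0, deg[9]=1.
Final: two remaining deg-1 vertices are 9, 10. Add edge {9,10}.

Answer: 2 5
4 7
3 6
1 7
1 3
3 8
3 5
5 9
9 10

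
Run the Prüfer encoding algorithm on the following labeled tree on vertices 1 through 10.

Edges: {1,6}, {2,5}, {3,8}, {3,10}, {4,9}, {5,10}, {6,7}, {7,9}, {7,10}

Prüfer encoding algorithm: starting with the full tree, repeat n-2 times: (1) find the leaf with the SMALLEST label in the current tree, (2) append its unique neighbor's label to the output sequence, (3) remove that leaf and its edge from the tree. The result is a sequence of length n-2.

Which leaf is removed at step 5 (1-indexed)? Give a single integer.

Step 1: current leaves = {1,2,4,8}. Remove leaf 1 (neighbor: 6).
Step 2: current leaves = {2,4,6,8}. Remove leaf 2 (neighbor: 5).
Step 3: current leaves = {4,5,6,8}. Remove leaf 4 (neighbor: 9).
Step 4: current leaves = {5,6,8,9}. Remove leaf 5 (neighbor: 10).
Step 5: current leaves = {6,8,9}. Remove leaf 6 (neighbor: 7).

Answer: 6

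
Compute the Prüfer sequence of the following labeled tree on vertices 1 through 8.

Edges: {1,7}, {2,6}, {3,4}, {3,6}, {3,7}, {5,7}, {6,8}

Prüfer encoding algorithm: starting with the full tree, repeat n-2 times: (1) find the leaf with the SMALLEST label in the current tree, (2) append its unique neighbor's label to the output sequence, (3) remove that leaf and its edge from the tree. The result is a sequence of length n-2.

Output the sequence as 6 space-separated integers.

Answer: 7 6 3 7 3 6

Derivation:
Step 1: leaves = {1,2,4,5,8}. Remove smallest leaf 1, emit neighbor 7.
Step 2: leaves = {2,4,5,8}. Remove smallest leaf 2, emit neighbor 6.
Step 3: leaves = {4,5,8}. Remove smallest leaf 4, emit neighbor 3.
Step 4: leaves = {5,8}. Remove smallest leaf 5, emit neighbor 7.
Step 5: leaves = {7,8}. Remove smallest leaf 7, emit neighbor 3.
Step 6: leaves = {3,8}. Remove smallest leaf 3, emit neighbor 6.
Done: 2 vertices remain (6, 8). Sequence = [7 6 3 7 3 6]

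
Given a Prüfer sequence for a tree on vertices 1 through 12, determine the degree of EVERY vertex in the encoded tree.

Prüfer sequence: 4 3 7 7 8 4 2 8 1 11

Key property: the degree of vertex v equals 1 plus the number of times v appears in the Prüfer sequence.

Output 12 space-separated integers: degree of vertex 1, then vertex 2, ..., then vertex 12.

Answer: 2 2 2 3 1 1 3 3 1 1 2 1

Derivation:
p_1 = 4: count[4] becomes 1
p_2 = 3: count[3] becomes 1
p_3 = 7: count[7] becomes 1
p_4 = 7: count[7] becomes 2
p_5 = 8: count[8] becomes 1
p_6 = 4: count[4] becomes 2
p_7 = 2: count[2] becomes 1
p_8 = 8: count[8] becomes 2
p_9 = 1: count[1] becomes 1
p_10 = 11: count[11] becomes 1
Degrees (1 + count): deg[1]=1+1=2, deg[2]=1+1=2, deg[3]=1+1=2, deg[4]=1+2=3, deg[5]=1+0=1, deg[6]=1+0=1, deg[7]=1+2=3, deg[8]=1+2=3, deg[9]=1+0=1, deg[10]=1+0=1, deg[11]=1+1=2, deg[12]=1+0=1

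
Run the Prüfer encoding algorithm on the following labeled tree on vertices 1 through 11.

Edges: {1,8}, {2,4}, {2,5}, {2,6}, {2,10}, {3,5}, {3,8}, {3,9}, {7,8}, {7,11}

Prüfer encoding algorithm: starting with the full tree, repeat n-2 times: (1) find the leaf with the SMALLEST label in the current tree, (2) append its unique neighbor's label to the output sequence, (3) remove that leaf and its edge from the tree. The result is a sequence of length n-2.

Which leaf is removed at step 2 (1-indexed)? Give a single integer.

Step 1: current leaves = {1,4,6,9,10,11}. Remove leaf 1 (neighbor: 8).
Step 2: current leaves = {4,6,9,10,11}. Remove leaf 4 (neighbor: 2).

Answer: 4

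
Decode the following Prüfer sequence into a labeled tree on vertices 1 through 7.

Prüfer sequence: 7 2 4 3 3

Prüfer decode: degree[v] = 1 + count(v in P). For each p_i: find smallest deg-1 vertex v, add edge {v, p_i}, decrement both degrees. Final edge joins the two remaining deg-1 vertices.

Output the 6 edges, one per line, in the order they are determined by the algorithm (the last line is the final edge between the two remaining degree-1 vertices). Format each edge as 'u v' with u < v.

Initial degrees: {1:1, 2:2, 3:3, 4:2, 5:1, 6:1, 7:2}
Step 1: smallest deg-1 vertex = 1, p_1 = 7. Add edge {1,7}. Now deg[1]=0, deg[7]=1.
Step 2: smallest deg-1 vertex = 5, p_2 = 2. Add edge {2,5}. Now deg[5]=0, deg[2]=1.
Step 3: smallest deg-1 vertex = 2, p_3 = 4. Add edge {2,4}. Now deg[2]=0, deg[4]=1.
Step 4: smallest deg-1 vertex = 4, p_4 = 3. Add edge {3,4}. Now deg[4]=0, deg[3]=2.
Step 5: smallest deg-1 vertex = 6, p_5 = 3. Add edge {3,6}. Now deg[6]=0, deg[3]=1.
Final: two remaining deg-1 vertices are 3, 7. Add edge {3,7}.

Answer: 1 7
2 5
2 4
3 4
3 6
3 7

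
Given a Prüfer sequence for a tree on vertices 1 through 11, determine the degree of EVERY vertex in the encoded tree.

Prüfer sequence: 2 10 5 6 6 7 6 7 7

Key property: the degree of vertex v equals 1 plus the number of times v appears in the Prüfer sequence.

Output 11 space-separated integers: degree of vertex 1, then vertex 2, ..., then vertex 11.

Answer: 1 2 1 1 2 4 4 1 1 2 1

Derivation:
p_1 = 2: count[2] becomes 1
p_2 = 10: count[10] becomes 1
p_3 = 5: count[5] becomes 1
p_4 = 6: count[6] becomes 1
p_5 = 6: count[6] becomes 2
p_6 = 7: count[7] becomes 1
p_7 = 6: count[6] becomes 3
p_8 = 7: count[7] becomes 2
p_9 = 7: count[7] becomes 3
Degrees (1 + count): deg[1]=1+0=1, deg[2]=1+1=2, deg[3]=1+0=1, deg[4]=1+0=1, deg[5]=1+1=2, deg[6]=1+3=4, deg[7]=1+3=4, deg[8]=1+0=1, deg[9]=1+0=1, deg[10]=1+1=2, deg[11]=1+0=1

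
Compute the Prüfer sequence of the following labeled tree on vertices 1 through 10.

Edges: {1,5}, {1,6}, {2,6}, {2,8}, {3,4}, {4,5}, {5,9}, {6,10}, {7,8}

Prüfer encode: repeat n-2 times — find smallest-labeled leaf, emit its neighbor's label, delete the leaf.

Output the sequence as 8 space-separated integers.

Answer: 4 5 8 2 6 5 1 6

Derivation:
Step 1: leaves = {3,7,9,10}. Remove smallest leaf 3, emit neighbor 4.
Step 2: leaves = {4,7,9,10}. Remove smallest leaf 4, emit neighbor 5.
Step 3: leaves = {7,9,10}. Remove smallest leaf 7, emit neighbor 8.
Step 4: leaves = {8,9,10}. Remove smallest leaf 8, emit neighbor 2.
Step 5: leaves = {2,9,10}. Remove smallest leaf 2, emit neighbor 6.
Step 6: leaves = {9,10}. Remove smallest leaf 9, emit neighbor 5.
Step 7: leaves = {5,10}. Remove smallest leaf 5, emit neighbor 1.
Step 8: leaves = {1,10}. Remove smallest leaf 1, emit neighbor 6.
Done: 2 vertices remain (6, 10). Sequence = [4 5 8 2 6 5 1 6]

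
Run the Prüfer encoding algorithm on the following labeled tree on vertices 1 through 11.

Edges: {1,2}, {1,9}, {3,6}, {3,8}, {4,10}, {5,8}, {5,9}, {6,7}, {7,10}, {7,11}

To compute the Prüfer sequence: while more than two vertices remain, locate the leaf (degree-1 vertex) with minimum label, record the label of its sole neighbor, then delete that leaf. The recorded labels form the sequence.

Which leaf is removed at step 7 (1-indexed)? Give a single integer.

Step 1: current leaves = {2,4,11}. Remove leaf 2 (neighbor: 1).
Step 2: current leaves = {1,4,11}. Remove leaf 1 (neighbor: 9).
Step 3: current leaves = {4,9,11}. Remove leaf 4 (neighbor: 10).
Step 4: current leaves = {9,10,11}. Remove leaf 9 (neighbor: 5).
Step 5: current leaves = {5,10,11}. Remove leaf 5 (neighbor: 8).
Step 6: current leaves = {8,10,11}. Remove leaf 8 (neighbor: 3).
Step 7: current leaves = {3,10,11}. Remove leaf 3 (neighbor: 6).

Answer: 3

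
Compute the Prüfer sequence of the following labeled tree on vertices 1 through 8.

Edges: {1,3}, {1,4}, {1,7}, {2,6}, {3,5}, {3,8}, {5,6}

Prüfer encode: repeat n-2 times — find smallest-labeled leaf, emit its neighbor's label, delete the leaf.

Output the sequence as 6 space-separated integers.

Answer: 6 1 5 3 1 3

Derivation:
Step 1: leaves = {2,4,7,8}. Remove smallest leaf 2, emit neighbor 6.
Step 2: leaves = {4,6,7,8}. Remove smallest leaf 4, emit neighbor 1.
Step 3: leaves = {6,7,8}. Remove smallest leaf 6, emit neighbor 5.
Step 4: leaves = {5,7,8}. Remove smallest leaf 5, emit neighbor 3.
Step 5: leaves = {7,8}. Remove smallest leaf 7, emit neighbor 1.
Step 6: leaves = {1,8}. Remove smallest leaf 1, emit neighbor 3.
Done: 2 vertices remain (3, 8). Sequence = [6 1 5 3 1 3]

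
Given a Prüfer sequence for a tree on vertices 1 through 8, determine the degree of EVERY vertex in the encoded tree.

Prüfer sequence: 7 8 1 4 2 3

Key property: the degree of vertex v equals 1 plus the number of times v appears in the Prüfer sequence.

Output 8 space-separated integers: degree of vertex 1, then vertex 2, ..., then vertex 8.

Answer: 2 2 2 2 1 1 2 2

Derivation:
p_1 = 7: count[7] becomes 1
p_2 = 8: count[8] becomes 1
p_3 = 1: count[1] becomes 1
p_4 = 4: count[4] becomes 1
p_5 = 2: count[2] becomes 1
p_6 = 3: count[3] becomes 1
Degrees (1 + count): deg[1]=1+1=2, deg[2]=1+1=2, deg[3]=1+1=2, deg[4]=1+1=2, deg[5]=1+0=1, deg[6]=1+0=1, deg[7]=1+1=2, deg[8]=1+1=2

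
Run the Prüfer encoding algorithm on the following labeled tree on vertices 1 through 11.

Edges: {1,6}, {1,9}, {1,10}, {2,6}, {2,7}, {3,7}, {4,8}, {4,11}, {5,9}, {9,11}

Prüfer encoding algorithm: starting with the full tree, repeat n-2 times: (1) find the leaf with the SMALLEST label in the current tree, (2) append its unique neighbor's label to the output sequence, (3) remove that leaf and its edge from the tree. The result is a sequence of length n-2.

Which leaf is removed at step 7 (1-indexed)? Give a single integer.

Step 1: current leaves = {3,5,8,10}. Remove leaf 3 (neighbor: 7).
Step 2: current leaves = {5,7,8,10}. Remove leaf 5 (neighbor: 9).
Step 3: current leaves = {7,8,10}. Remove leaf 7 (neighbor: 2).
Step 4: current leaves = {2,8,10}. Remove leaf 2 (neighbor: 6).
Step 5: current leaves = {6,8,10}. Remove leaf 6 (neighbor: 1).
Step 6: current leaves = {8,10}. Remove leaf 8 (neighbor: 4).
Step 7: current leaves = {4,10}. Remove leaf 4 (neighbor: 11).

Answer: 4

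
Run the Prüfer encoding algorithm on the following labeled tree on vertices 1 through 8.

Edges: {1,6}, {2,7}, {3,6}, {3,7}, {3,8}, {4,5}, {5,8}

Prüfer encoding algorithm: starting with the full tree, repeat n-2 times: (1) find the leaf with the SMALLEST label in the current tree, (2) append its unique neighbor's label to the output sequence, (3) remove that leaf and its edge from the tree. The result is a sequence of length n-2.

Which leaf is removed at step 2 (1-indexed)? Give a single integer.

Answer: 2

Derivation:
Step 1: current leaves = {1,2,4}. Remove leaf 1 (neighbor: 6).
Step 2: current leaves = {2,4,6}. Remove leaf 2 (neighbor: 7).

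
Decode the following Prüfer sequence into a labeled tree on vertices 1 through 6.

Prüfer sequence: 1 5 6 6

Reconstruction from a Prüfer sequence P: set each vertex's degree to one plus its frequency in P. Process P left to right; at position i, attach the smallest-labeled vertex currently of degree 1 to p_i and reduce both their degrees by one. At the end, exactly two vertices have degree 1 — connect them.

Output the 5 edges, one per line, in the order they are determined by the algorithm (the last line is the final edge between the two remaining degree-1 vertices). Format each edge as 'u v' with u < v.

Initial degrees: {1:2, 2:1, 3:1, 4:1, 5:2, 6:3}
Step 1: smallest deg-1 vertex = 2, p_1 = 1. Add edge {1,2}. Now deg[2]=0, deg[1]=1.
Step 2: smallest deg-1 vertex = 1, p_2 = 5. Add edge {1,5}. Now deg[1]=0, deg[5]=1.
Step 3: smallest deg-1 vertex = 3, p_3 = 6. Add edge {3,6}. Now deg[3]=0, deg[6]=2.
Step 4: smallest deg-1 vertex = 4, p_4 = 6. Add edge {4,6}. Now deg[4]=0, deg[6]=1.
Final: two remaining deg-1 vertices are 5, 6. Add edge {5,6}.

Answer: 1 2
1 5
3 6
4 6
5 6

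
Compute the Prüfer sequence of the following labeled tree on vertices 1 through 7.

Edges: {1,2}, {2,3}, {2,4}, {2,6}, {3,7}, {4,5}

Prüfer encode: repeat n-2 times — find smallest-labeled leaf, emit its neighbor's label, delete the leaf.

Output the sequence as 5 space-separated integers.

Answer: 2 4 2 2 3

Derivation:
Step 1: leaves = {1,5,6,7}. Remove smallest leaf 1, emit neighbor 2.
Step 2: leaves = {5,6,7}. Remove smallest leaf 5, emit neighbor 4.
Step 3: leaves = {4,6,7}. Remove smallest leaf 4, emit neighbor 2.
Step 4: leaves = {6,7}. Remove smallest leaf 6, emit neighbor 2.
Step 5: leaves = {2,7}. Remove smallest leaf 2, emit neighbor 3.
Done: 2 vertices remain (3, 7). Sequence = [2 4 2 2 3]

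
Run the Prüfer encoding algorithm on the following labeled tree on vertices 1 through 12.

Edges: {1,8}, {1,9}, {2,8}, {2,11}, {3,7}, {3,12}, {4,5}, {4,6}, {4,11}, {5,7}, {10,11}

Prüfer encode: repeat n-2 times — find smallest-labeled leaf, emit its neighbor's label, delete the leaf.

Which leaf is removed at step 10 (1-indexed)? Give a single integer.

Step 1: current leaves = {6,9,10,12}. Remove leaf 6 (neighbor: 4).
Step 2: current leaves = {9,10,12}. Remove leaf 9 (neighbor: 1).
Step 3: current leaves = {1,10,12}. Remove leaf 1 (neighbor: 8).
Step 4: current leaves = {8,10,12}. Remove leaf 8 (neighbor: 2).
Step 5: current leaves = {2,10,12}. Remove leaf 2 (neighbor: 11).
Step 6: current leaves = {10,12}. Remove leaf 10 (neighbor: 11).
Step 7: current leaves = {11,12}. Remove leaf 11 (neighbor: 4).
Step 8: current leaves = {4,12}. Remove leaf 4 (neighbor: 5).
Step 9: current leaves = {5,12}. Remove leaf 5 (neighbor: 7).
Step 10: current leaves = {7,12}. Remove leaf 7 (neighbor: 3).

Answer: 7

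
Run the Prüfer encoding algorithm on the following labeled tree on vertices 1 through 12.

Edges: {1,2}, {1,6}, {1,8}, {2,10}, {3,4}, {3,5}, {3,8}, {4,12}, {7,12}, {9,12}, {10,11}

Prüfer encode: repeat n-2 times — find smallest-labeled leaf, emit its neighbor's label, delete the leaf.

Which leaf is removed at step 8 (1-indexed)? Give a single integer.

Answer: 1

Derivation:
Step 1: current leaves = {5,6,7,9,11}. Remove leaf 5 (neighbor: 3).
Step 2: current leaves = {6,7,9,11}. Remove leaf 6 (neighbor: 1).
Step 3: current leaves = {7,9,11}. Remove leaf 7 (neighbor: 12).
Step 4: current leaves = {9,11}. Remove leaf 9 (neighbor: 12).
Step 5: current leaves = {11,12}. Remove leaf 11 (neighbor: 10).
Step 6: current leaves = {10,12}. Remove leaf 10 (neighbor: 2).
Step 7: current leaves = {2,12}. Remove leaf 2 (neighbor: 1).
Step 8: current leaves = {1,12}. Remove leaf 1 (neighbor: 8).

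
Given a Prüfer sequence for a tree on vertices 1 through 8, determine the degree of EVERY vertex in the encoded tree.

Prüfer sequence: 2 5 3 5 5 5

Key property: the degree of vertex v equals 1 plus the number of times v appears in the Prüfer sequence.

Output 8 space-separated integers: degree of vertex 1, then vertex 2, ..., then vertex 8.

p_1 = 2: count[2] becomes 1
p_2 = 5: count[5] becomes 1
p_3 = 3: count[3] becomes 1
p_4 = 5: count[5] becomes 2
p_5 = 5: count[5] becomes 3
p_6 = 5: count[5] becomes 4
Degrees (1 + count): deg[1]=1+0=1, deg[2]=1+1=2, deg[3]=1+1=2, deg[4]=1+0=1, deg[5]=1+4=5, deg[6]=1+0=1, deg[7]=1+0=1, deg[8]=1+0=1

Answer: 1 2 2 1 5 1 1 1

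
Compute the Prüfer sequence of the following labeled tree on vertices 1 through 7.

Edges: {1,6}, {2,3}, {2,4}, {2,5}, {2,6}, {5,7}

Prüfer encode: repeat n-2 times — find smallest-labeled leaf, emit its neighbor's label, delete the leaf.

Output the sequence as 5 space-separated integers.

Answer: 6 2 2 2 5

Derivation:
Step 1: leaves = {1,3,4,7}. Remove smallest leaf 1, emit neighbor 6.
Step 2: leaves = {3,4,6,7}. Remove smallest leaf 3, emit neighbor 2.
Step 3: leaves = {4,6,7}. Remove smallest leaf 4, emit neighbor 2.
Step 4: leaves = {6,7}. Remove smallest leaf 6, emit neighbor 2.
Step 5: leaves = {2,7}. Remove smallest leaf 2, emit neighbor 5.
Done: 2 vertices remain (5, 7). Sequence = [6 2 2 2 5]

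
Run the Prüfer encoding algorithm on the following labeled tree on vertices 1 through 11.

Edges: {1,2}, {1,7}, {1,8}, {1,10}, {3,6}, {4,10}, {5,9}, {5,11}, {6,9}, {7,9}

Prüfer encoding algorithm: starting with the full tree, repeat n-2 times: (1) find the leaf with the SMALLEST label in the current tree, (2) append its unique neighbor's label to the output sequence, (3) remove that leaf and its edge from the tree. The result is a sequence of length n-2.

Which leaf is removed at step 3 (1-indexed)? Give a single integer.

Answer: 4

Derivation:
Step 1: current leaves = {2,3,4,8,11}. Remove leaf 2 (neighbor: 1).
Step 2: current leaves = {3,4,8,11}. Remove leaf 3 (neighbor: 6).
Step 3: current leaves = {4,6,8,11}. Remove leaf 4 (neighbor: 10).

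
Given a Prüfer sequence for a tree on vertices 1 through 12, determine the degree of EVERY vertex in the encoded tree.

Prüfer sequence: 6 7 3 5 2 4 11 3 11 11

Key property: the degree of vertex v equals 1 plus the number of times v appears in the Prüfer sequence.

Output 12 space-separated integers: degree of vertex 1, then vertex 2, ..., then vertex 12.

Answer: 1 2 3 2 2 2 2 1 1 1 4 1

Derivation:
p_1 = 6: count[6] becomes 1
p_2 = 7: count[7] becomes 1
p_3 = 3: count[3] becomes 1
p_4 = 5: count[5] becomes 1
p_5 = 2: count[2] becomes 1
p_6 = 4: count[4] becomes 1
p_7 = 11: count[11] becomes 1
p_8 = 3: count[3] becomes 2
p_9 = 11: count[11] becomes 2
p_10 = 11: count[11] becomes 3
Degrees (1 + count): deg[1]=1+0=1, deg[2]=1+1=2, deg[3]=1+2=3, deg[4]=1+1=2, deg[5]=1+1=2, deg[6]=1+1=2, deg[7]=1+1=2, deg[8]=1+0=1, deg[9]=1+0=1, deg[10]=1+0=1, deg[11]=1+3=4, deg[12]=1+0=1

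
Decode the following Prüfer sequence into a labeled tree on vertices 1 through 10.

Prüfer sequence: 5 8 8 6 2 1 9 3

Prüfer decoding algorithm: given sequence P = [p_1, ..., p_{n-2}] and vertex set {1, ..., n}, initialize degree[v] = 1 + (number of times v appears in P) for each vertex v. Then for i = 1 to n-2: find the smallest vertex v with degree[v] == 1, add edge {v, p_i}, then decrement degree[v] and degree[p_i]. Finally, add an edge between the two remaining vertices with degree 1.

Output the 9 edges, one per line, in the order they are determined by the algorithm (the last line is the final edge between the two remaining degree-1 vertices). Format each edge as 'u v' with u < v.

Answer: 4 5
5 8
7 8
6 8
2 6
1 2
1 9
3 9
3 10

Derivation:
Initial degrees: {1:2, 2:2, 3:2, 4:1, 5:2, 6:2, 7:1, 8:3, 9:2, 10:1}
Step 1: smallest deg-1 vertex = 4, p_1 = 5. Add edge {4,5}. Now deg[4]=0, deg[5]=1.
Step 2: smallest deg-1 vertex = 5, p_2 = 8. Add edge {5,8}. Now deg[5]=0, deg[8]=2.
Step 3: smallest deg-1 vertex = 7, p_3 = 8. Add edge {7,8}. Now deg[7]=0, deg[8]=1.
Step 4: smallest deg-1 vertex = 8, p_4 = 6. Add edge {6,8}. Now deg[8]=0, deg[6]=1.
Step 5: smallest deg-1 vertex = 6, p_5 = 2. Add edge {2,6}. Now deg[6]=0, deg[2]=1.
Step 6: smallest deg-1 vertex = 2, p_6 = 1. Add edge {1,2}. Now deg[2]=0, deg[1]=1.
Step 7: smallest deg-1 vertex = 1, p_7 = 9. Add edge {1,9}. Now deg[1]=0, deg[9]=1.
Step 8: smallest deg-1 vertex = 9, p_8 = 3. Add edge {3,9}. Now deg[9]=0, deg[3]=1.
Final: two remaining deg-1 vertices are 3, 10. Add edge {3,10}.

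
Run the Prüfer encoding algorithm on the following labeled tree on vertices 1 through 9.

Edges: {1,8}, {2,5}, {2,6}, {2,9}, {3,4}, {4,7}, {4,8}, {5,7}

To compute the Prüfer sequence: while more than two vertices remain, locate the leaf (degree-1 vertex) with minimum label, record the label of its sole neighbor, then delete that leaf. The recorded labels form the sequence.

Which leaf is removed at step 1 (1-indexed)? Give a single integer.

Answer: 1

Derivation:
Step 1: current leaves = {1,3,6,9}. Remove leaf 1 (neighbor: 8).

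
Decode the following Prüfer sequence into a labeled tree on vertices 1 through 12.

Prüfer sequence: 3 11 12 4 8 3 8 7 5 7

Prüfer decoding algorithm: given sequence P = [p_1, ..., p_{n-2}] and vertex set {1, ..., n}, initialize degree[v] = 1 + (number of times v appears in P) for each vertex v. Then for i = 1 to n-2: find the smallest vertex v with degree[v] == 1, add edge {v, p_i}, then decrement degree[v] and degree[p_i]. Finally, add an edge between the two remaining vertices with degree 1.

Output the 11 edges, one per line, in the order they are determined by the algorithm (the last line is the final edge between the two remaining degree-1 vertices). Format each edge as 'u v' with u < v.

Initial degrees: {1:1, 2:1, 3:3, 4:2, 5:2, 6:1, 7:3, 8:3, 9:1, 10:1, 11:2, 12:2}
Step 1: smallest deg-1 vertex = 1, p_1 = 3. Add edge {1,3}. Now deg[1]=0, deg[3]=2.
Step 2: smallest deg-1 vertex = 2, p_2 = 11. Add edge {2,11}. Now deg[2]=0, deg[11]=1.
Step 3: smallest deg-1 vertex = 6, p_3 = 12. Add edge {6,12}. Now deg[6]=0, deg[12]=1.
Step 4: smallest deg-1 vertex = 9, p_4 = 4. Add edge {4,9}. Now deg[9]=0, deg[4]=1.
Step 5: smallest deg-1 vertex = 4, p_5 = 8. Add edge {4,8}. Now deg[4]=0, deg[8]=2.
Step 6: smallest deg-1 vertex = 10, p_6 = 3. Add edge {3,10}. Now deg[10]=0, deg[3]=1.
Step 7: smallest deg-1 vertex = 3, p_7 = 8. Add edge {3,8}. Now deg[3]=0, deg[8]=1.
Step 8: smallest deg-1 vertex = 8, p_8 = 7. Add edge {7,8}. Now deg[8]=0, deg[7]=2.
Step 9: smallest deg-1 vertex = 11, p_9 = 5. Add edge {5,11}. Now deg[11]=0, deg[5]=1.
Step 10: smallest deg-1 vertex = 5, p_10 = 7. Add edge {5,7}. Now deg[5]=0, deg[7]=1.
Final: two remaining deg-1 vertices are 7, 12. Add edge {7,12}.

Answer: 1 3
2 11
6 12
4 9
4 8
3 10
3 8
7 8
5 11
5 7
7 12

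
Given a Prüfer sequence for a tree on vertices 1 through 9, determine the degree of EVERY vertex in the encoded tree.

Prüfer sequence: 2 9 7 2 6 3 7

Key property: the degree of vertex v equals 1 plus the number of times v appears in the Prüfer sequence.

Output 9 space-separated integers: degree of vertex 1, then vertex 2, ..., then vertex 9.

Answer: 1 3 2 1 1 2 3 1 2

Derivation:
p_1 = 2: count[2] becomes 1
p_2 = 9: count[9] becomes 1
p_3 = 7: count[7] becomes 1
p_4 = 2: count[2] becomes 2
p_5 = 6: count[6] becomes 1
p_6 = 3: count[3] becomes 1
p_7 = 7: count[7] becomes 2
Degrees (1 + count): deg[1]=1+0=1, deg[2]=1+2=3, deg[3]=1+1=2, deg[4]=1+0=1, deg[5]=1+0=1, deg[6]=1+1=2, deg[7]=1+2=3, deg[8]=1+0=1, deg[9]=1+1=2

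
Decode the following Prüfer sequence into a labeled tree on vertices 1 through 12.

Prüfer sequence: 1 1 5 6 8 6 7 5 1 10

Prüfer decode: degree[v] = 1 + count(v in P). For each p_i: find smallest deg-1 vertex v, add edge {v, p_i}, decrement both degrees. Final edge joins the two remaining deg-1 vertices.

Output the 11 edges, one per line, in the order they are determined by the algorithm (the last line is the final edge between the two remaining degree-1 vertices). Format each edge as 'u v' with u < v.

Initial degrees: {1:4, 2:1, 3:1, 4:1, 5:3, 6:3, 7:2, 8:2, 9:1, 10:2, 11:1, 12:1}
Step 1: smallest deg-1 vertex = 2, p_1 = 1. Add edge {1,2}. Now deg[2]=0, deg[1]=3.
Step 2: smallest deg-1 vertex = 3, p_2 = 1. Add edge {1,3}. Now deg[3]=0, deg[1]=2.
Step 3: smallest deg-1 vertex = 4, p_3 = 5. Add edge {4,5}. Now deg[4]=0, deg[5]=2.
Step 4: smallest deg-1 vertex = 9, p_4 = 6. Add edge {6,9}. Now deg[9]=0, deg[6]=2.
Step 5: smallest deg-1 vertex = 11, p_5 = 8. Add edge {8,11}. Now deg[11]=0, deg[8]=1.
Step 6: smallest deg-1 vertex = 8, p_6 = 6. Add edge {6,8}. Now deg[8]=0, deg[6]=1.
Step 7: smallest deg-1 vertex = 6, p_7 = 7. Add edge {6,7}. Now deg[6]=0, deg[7]=1.
Step 8: smallest deg-1 vertex = 7, p_8 = 5. Add edge {5,7}. Now deg[7]=0, deg[5]=1.
Step 9: smallest deg-1 vertex = 5, p_9 = 1. Add edge {1,5}. Now deg[5]=0, deg[1]=1.
Step 10: smallest deg-1 vertex = 1, p_10 = 10. Add edge {1,10}. Now deg[1]=0, deg[10]=1.
Final: two remaining deg-1 vertices are 10, 12. Add edge {10,12}.

Answer: 1 2
1 3
4 5
6 9
8 11
6 8
6 7
5 7
1 5
1 10
10 12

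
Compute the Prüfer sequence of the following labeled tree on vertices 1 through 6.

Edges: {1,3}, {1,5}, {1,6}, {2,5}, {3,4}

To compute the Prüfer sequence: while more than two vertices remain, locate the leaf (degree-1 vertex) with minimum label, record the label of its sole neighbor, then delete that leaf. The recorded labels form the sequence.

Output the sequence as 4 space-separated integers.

Answer: 5 3 1 1

Derivation:
Step 1: leaves = {2,4,6}. Remove smallest leaf 2, emit neighbor 5.
Step 2: leaves = {4,5,6}. Remove smallest leaf 4, emit neighbor 3.
Step 3: leaves = {3,5,6}. Remove smallest leaf 3, emit neighbor 1.
Step 4: leaves = {5,6}. Remove smallest leaf 5, emit neighbor 1.
Done: 2 vertices remain (1, 6). Sequence = [5 3 1 1]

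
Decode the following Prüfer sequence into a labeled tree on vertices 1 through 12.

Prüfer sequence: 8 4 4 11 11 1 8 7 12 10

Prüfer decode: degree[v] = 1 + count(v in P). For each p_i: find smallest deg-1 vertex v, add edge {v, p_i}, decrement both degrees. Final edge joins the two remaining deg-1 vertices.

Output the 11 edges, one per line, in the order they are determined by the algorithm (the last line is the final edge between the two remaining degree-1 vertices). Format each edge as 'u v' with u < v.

Initial degrees: {1:2, 2:1, 3:1, 4:3, 5:1, 6:1, 7:2, 8:3, 9:1, 10:2, 11:3, 12:2}
Step 1: smallest deg-1 vertex = 2, p_1 = 8. Add edge {2,8}. Now deg[2]=0, deg[8]=2.
Step 2: smallest deg-1 vertex = 3, p_2 = 4. Add edge {3,4}. Now deg[3]=0, deg[4]=2.
Step 3: smallest deg-1 vertex = 5, p_3 = 4. Add edge {4,5}. Now deg[5]=0, deg[4]=1.
Step 4: smallest deg-1 vertex = 4, p_4 = 11. Add edge {4,11}. Now deg[4]=0, deg[11]=2.
Step 5: smallest deg-1 vertex = 6, p_5 = 11. Add edge {6,11}. Now deg[6]=0, deg[11]=1.
Step 6: smallest deg-1 vertex = 9, p_6 = 1. Add edge {1,9}. Now deg[9]=0, deg[1]=1.
Step 7: smallest deg-1 vertex = 1, p_7 = 8. Add edge {1,8}. Now deg[1]=0, deg[8]=1.
Step 8: smallest deg-1 vertex = 8, p_8 = 7. Add edge {7,8}. Now deg[8]=0, deg[7]=1.
Step 9: smallest deg-1 vertex = 7, p_9 = 12. Add edge {7,12}. Now deg[7]=0, deg[12]=1.
Step 10: smallest deg-1 vertex = 11, p_10 = 10. Add edge {10,11}. Now deg[11]=0, deg[10]=1.
Final: two remaining deg-1 vertices are 10, 12. Add edge {10,12}.

Answer: 2 8
3 4
4 5
4 11
6 11
1 9
1 8
7 8
7 12
10 11
10 12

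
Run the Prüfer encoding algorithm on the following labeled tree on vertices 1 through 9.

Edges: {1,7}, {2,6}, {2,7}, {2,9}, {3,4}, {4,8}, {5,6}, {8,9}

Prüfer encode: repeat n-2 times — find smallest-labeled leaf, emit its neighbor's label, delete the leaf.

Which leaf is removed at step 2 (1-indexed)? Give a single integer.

Step 1: current leaves = {1,3,5}. Remove leaf 1 (neighbor: 7).
Step 2: current leaves = {3,5,7}. Remove leaf 3 (neighbor: 4).

Answer: 3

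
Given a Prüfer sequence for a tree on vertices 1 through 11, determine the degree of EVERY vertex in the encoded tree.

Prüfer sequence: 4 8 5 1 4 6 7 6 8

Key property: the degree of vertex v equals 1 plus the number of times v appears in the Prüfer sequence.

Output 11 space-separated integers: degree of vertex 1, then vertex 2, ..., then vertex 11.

Answer: 2 1 1 3 2 3 2 3 1 1 1

Derivation:
p_1 = 4: count[4] becomes 1
p_2 = 8: count[8] becomes 1
p_3 = 5: count[5] becomes 1
p_4 = 1: count[1] becomes 1
p_5 = 4: count[4] becomes 2
p_6 = 6: count[6] becomes 1
p_7 = 7: count[7] becomes 1
p_8 = 6: count[6] becomes 2
p_9 = 8: count[8] becomes 2
Degrees (1 + count): deg[1]=1+1=2, deg[2]=1+0=1, deg[3]=1+0=1, deg[4]=1+2=3, deg[5]=1+1=2, deg[6]=1+2=3, deg[7]=1+1=2, deg[8]=1+2=3, deg[9]=1+0=1, deg[10]=1+0=1, deg[11]=1+0=1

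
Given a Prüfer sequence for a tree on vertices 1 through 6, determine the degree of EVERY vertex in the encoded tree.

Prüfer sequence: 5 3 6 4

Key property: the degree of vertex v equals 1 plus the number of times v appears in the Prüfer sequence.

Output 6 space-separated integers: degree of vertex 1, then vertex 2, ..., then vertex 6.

Answer: 1 1 2 2 2 2

Derivation:
p_1 = 5: count[5] becomes 1
p_2 = 3: count[3] becomes 1
p_3 = 6: count[6] becomes 1
p_4 = 4: count[4] becomes 1
Degrees (1 + count): deg[1]=1+0=1, deg[2]=1+0=1, deg[3]=1+1=2, deg[4]=1+1=2, deg[5]=1+1=2, deg[6]=1+1=2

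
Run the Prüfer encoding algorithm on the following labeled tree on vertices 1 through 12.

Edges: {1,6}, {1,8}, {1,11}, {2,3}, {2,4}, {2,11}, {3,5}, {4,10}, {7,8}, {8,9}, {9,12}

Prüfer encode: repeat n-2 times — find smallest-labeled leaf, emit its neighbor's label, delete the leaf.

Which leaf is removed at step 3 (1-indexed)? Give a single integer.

Step 1: current leaves = {5,6,7,10,12}. Remove leaf 5 (neighbor: 3).
Step 2: current leaves = {3,6,7,10,12}. Remove leaf 3 (neighbor: 2).
Step 3: current leaves = {6,7,10,12}. Remove leaf 6 (neighbor: 1).

Answer: 6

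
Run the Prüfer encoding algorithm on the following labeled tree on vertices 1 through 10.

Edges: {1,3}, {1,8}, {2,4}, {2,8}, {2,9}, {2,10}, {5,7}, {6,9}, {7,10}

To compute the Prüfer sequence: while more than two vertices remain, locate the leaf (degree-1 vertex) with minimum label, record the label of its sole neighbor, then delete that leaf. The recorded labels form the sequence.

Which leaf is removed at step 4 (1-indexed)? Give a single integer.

Step 1: current leaves = {3,4,5,6}. Remove leaf 3 (neighbor: 1).
Step 2: current leaves = {1,4,5,6}. Remove leaf 1 (neighbor: 8).
Step 3: current leaves = {4,5,6,8}. Remove leaf 4 (neighbor: 2).
Step 4: current leaves = {5,6,8}. Remove leaf 5 (neighbor: 7).

Answer: 5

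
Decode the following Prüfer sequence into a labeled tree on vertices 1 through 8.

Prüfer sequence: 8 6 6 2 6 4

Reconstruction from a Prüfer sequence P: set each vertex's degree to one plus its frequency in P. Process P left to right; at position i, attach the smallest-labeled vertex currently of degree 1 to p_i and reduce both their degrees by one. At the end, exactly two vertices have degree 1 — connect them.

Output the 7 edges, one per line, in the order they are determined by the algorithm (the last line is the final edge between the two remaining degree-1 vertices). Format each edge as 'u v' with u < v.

Answer: 1 8
3 6
5 6
2 7
2 6
4 6
4 8

Derivation:
Initial degrees: {1:1, 2:2, 3:1, 4:2, 5:1, 6:4, 7:1, 8:2}
Step 1: smallest deg-1 vertex = 1, p_1 = 8. Add edge {1,8}. Now deg[1]=0, deg[8]=1.
Step 2: smallest deg-1 vertex = 3, p_2 = 6. Add edge {3,6}. Now deg[3]=0, deg[6]=3.
Step 3: smallest deg-1 vertex = 5, p_3 = 6. Add edge {5,6}. Now deg[5]=0, deg[6]=2.
Step 4: smallest deg-1 vertex = 7, p_4 = 2. Add edge {2,7}. Now deg[7]=0, deg[2]=1.
Step 5: smallest deg-1 vertex = 2, p_5 = 6. Add edge {2,6}. Now deg[2]=0, deg[6]=1.
Step 6: smallest deg-1 vertex = 6, p_6 = 4. Add edge {4,6}. Now deg[6]=0, deg[4]=1.
Final: two remaining deg-1 vertices are 4, 8. Add edge {4,8}.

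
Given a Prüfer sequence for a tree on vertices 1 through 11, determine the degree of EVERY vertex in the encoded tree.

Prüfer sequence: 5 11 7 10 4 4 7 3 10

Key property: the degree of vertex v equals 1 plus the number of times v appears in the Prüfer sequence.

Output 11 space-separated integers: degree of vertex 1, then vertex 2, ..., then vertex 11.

p_1 = 5: count[5] becomes 1
p_2 = 11: count[11] becomes 1
p_3 = 7: count[7] becomes 1
p_4 = 10: count[10] becomes 1
p_5 = 4: count[4] becomes 1
p_6 = 4: count[4] becomes 2
p_7 = 7: count[7] becomes 2
p_8 = 3: count[3] becomes 1
p_9 = 10: count[10] becomes 2
Degrees (1 + count): deg[1]=1+0=1, deg[2]=1+0=1, deg[3]=1+1=2, deg[4]=1+2=3, deg[5]=1+1=2, deg[6]=1+0=1, deg[7]=1+2=3, deg[8]=1+0=1, deg[9]=1+0=1, deg[10]=1+2=3, deg[11]=1+1=2

Answer: 1 1 2 3 2 1 3 1 1 3 2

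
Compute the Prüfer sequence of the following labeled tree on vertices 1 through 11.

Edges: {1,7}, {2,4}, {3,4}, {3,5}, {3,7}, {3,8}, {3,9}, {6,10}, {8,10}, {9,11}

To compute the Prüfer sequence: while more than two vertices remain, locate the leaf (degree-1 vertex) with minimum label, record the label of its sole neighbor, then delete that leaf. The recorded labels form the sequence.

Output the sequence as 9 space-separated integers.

Step 1: leaves = {1,2,5,6,11}. Remove smallest leaf 1, emit neighbor 7.
Step 2: leaves = {2,5,6,7,11}. Remove smallest leaf 2, emit neighbor 4.
Step 3: leaves = {4,5,6,7,11}. Remove smallest leaf 4, emit neighbor 3.
Step 4: leaves = {5,6,7,11}. Remove smallest leaf 5, emit neighbor 3.
Step 5: leaves = {6,7,11}. Remove smallest leaf 6, emit neighbor 10.
Step 6: leaves = {7,10,11}. Remove smallest leaf 7, emit neighbor 3.
Step 7: leaves = {10,11}. Remove smallest leaf 10, emit neighbor 8.
Step 8: leaves = {8,11}. Remove smallest leaf 8, emit neighbor 3.
Step 9: leaves = {3,11}. Remove smallest leaf 3, emit neighbor 9.
Done: 2 vertices remain (9, 11). Sequence = [7 4 3 3 10 3 8 3 9]

Answer: 7 4 3 3 10 3 8 3 9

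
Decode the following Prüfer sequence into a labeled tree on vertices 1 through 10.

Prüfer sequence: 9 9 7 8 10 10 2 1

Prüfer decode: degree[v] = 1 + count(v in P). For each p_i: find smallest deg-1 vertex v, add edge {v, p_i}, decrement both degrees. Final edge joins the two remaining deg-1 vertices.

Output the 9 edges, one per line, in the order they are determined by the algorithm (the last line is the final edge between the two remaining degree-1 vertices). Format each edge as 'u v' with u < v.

Answer: 3 9
4 9
5 7
6 8
7 10
8 10
2 9
1 2
1 10

Derivation:
Initial degrees: {1:2, 2:2, 3:1, 4:1, 5:1, 6:1, 7:2, 8:2, 9:3, 10:3}
Step 1: smallest deg-1 vertex = 3, p_1 = 9. Add edge {3,9}. Now deg[3]=0, deg[9]=2.
Step 2: smallest deg-1 vertex = 4, p_2 = 9. Add edge {4,9}. Now deg[4]=0, deg[9]=1.
Step 3: smallest deg-1 vertex = 5, p_3 = 7. Add edge {5,7}. Now deg[5]=0, deg[7]=1.
Step 4: smallest deg-1 vertex = 6, p_4 = 8. Add edge {6,8}. Now deg[6]=0, deg[8]=1.
Step 5: smallest deg-1 vertex = 7, p_5 = 10. Add edge {7,10}. Now deg[7]=0, deg[10]=2.
Step 6: smallest deg-1 vertex = 8, p_6 = 10. Add edge {8,10}. Now deg[8]=0, deg[10]=1.
Step 7: smallest deg-1 vertex = 9, p_7 = 2. Add edge {2,9}. Now deg[9]=0, deg[2]=1.
Step 8: smallest deg-1 vertex = 2, p_8 = 1. Add edge {1,2}. Now deg[2]=0, deg[1]=1.
Final: two remaining deg-1 vertices are 1, 10. Add edge {1,10}.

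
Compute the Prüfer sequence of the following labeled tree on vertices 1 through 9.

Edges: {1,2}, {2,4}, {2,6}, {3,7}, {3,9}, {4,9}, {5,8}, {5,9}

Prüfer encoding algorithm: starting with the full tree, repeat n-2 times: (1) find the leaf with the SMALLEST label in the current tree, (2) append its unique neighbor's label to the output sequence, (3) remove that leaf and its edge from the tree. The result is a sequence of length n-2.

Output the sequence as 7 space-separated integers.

Step 1: leaves = {1,6,7,8}. Remove smallest leaf 1, emit neighbor 2.
Step 2: leaves = {6,7,8}. Remove smallest leaf 6, emit neighbor 2.
Step 3: leaves = {2,7,8}. Remove smallest leaf 2, emit neighbor 4.
Step 4: leaves = {4,7,8}. Remove smallest leaf 4, emit neighbor 9.
Step 5: leaves = {7,8}. Remove smallest leaf 7, emit neighbor 3.
Step 6: leaves = {3,8}. Remove smallest leaf 3, emit neighbor 9.
Step 7: leaves = {8,9}. Remove smallest leaf 8, emit neighbor 5.
Done: 2 vertices remain (5, 9). Sequence = [2 2 4 9 3 9 5]

Answer: 2 2 4 9 3 9 5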